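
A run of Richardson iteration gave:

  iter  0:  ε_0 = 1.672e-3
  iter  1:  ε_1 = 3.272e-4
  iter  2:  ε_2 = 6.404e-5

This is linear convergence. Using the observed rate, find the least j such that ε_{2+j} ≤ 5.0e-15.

15

Rate ρ ≈ ε_2/ε_1 = 6.404e-5/3.272e-4 = 0.1957.
After j more steps, ε_{2+j} ≈ 6.404e-5·ρ^j; need ρ^j ≤ 5.0e-15/6.404e-5 = 7.80762e-11.
j ≥ ln(7.80762e-11)/ln(0.1957) = -23.2733/-1.63117 = 14.268.
So 15 more iterations are needed.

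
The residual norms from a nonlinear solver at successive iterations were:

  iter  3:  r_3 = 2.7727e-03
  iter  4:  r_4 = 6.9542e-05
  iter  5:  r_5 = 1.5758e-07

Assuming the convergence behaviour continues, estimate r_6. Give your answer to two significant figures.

First estimate the order: p ≈ ln(r_5/r_4) / ln(r_4/r_3) = ln(1.5758e-07/6.9542e-05)/ln(6.9542e-05/2.7727e-03) = ln(0.00226597)/ln(0.025081) ≈ 1.6523.
Then r_6 ≈ r_5·(r_5/r_4)^p = 1.5758e-07·(0.00226597)^1.6523 = 1.5758e-07·4.26664e-05 ≈ 6.723e-12.

6.7e-12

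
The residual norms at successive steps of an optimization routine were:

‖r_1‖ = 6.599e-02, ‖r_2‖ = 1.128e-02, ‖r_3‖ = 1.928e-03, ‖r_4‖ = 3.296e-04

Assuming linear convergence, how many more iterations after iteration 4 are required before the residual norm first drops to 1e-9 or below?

8

Rate ρ ≈ ‖r_4‖/‖r_3‖ = 3.296e-04/1.928e-03 = 0.1710.
After j more steps, ‖r_{4+j}‖ ≈ 3.296e-04·ρ^j; need ρ^j ≤ 1e-9/3.296e-04 = 3.03398e-06.
j ≥ ln(3.03398e-06)/ln(0.1710) = -12.7056/-1.76609 = 7.194.
So 8 more iterations are needed.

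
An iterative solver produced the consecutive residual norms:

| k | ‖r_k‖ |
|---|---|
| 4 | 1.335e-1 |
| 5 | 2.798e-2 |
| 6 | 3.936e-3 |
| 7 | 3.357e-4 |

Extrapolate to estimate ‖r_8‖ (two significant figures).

1.5e-5

First estimate the order: p ≈ ln(‖r_7‖/‖r_6‖) / ln(‖r_6‖/‖r_5‖) = ln(3.357e-4/3.936e-3)/ln(3.936e-3/2.798e-2) = ln(0.0852896)/ln(0.140672) ≈ 1.2551.
Then ‖r_8‖ ≈ ‖r_7‖·(‖r_7‖/‖r_6‖)^p = 3.357e-4·(0.0852896)^1.2551 = 3.357e-4·0.0455164 ≈ 1.528e-05.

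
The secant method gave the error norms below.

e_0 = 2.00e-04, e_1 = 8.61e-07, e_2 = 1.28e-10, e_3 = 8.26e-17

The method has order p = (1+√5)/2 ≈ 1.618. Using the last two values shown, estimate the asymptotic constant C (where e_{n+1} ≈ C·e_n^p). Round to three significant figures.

0.839

C ≈ e_3 / e_2^1.618
  = 8.26e-17 / (1.28e-10)^1.618
  = 8.26e-17 / 9.85067e-17 ≈ 0.83852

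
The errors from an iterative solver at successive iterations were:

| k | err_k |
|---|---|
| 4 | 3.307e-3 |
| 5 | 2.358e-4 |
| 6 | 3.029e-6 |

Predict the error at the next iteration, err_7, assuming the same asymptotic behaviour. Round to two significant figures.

2.3e-9

First estimate the order: p ≈ ln(err_6/err_5) / ln(err_5/err_4) = ln(3.029e-6/2.358e-4)/ln(2.358e-4/3.307e-3) = ln(0.0128456)/ln(0.0713033) ≈ 1.6490.
Then err_7 ≈ err_6·(err_6/err_5)^p = 3.029e-6·(0.0128456)^1.6490 = 3.029e-6·0.000760915 ≈ 2.305e-09.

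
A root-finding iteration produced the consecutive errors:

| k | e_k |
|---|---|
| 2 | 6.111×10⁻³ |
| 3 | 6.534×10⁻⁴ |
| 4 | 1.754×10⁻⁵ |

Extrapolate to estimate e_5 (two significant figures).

First estimate the order: p ≈ ln(e_4/e_3) / ln(e_3/e_2) = ln(1.754×10⁻⁵/6.534×10⁻⁴)/ln(6.534×10⁻⁴/6.111×10⁻³) = ln(0.0268442)/ln(0.106922) ≈ 1.6182.
Then e_5 ≈ e_4·(e_4/e_3)^p = 1.754×10⁻⁵·(0.0268442)^1.6182 = 1.754×10⁻⁵·0.00286791 ≈ 5.03e-08.

5.0e-8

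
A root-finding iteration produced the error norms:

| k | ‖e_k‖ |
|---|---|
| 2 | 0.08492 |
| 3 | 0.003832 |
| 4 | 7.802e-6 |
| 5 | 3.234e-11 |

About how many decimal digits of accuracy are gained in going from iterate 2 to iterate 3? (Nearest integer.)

1

Digits gained ≈ log₁₀(‖e_2‖/‖e_3‖) = log₁₀(0.08492/0.003832) = log₁₀(22.1608) ≈ 1.346.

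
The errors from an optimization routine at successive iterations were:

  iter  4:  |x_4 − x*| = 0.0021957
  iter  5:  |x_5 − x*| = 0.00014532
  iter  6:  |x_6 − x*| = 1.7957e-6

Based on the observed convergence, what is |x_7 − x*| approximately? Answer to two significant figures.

1.5e-9

First estimate the order: p ≈ ln(|x_6 − x*|/|x_5 − x*|) / ln(|x_5 − x*|/|x_4 − x*|) = ln(1.7957e-6/0.00014532)/ln(0.00014532/0.0021957) = ln(0.0123569)/ln(0.0661839) ≈ 1.6181.
Then |x_7 − x*| ≈ |x_6 − x*|·(|x_6 − x*|/|x_5 − x*|)^p = 1.7957e-6·(0.0123569)^1.6181 = 1.7957e-6·0.000817558 ≈ 1.468e-09.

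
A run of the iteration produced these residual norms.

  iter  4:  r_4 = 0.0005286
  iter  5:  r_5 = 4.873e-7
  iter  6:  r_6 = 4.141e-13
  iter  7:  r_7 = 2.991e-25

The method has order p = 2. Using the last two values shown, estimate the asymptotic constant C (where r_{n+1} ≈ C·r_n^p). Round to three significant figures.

1.74

C ≈ r_7 / r_6^2
  = 2.991e-25 / (4.141e-13)^2
  = 2.991e-25 / 1.71479e-25 ≈ 1.7442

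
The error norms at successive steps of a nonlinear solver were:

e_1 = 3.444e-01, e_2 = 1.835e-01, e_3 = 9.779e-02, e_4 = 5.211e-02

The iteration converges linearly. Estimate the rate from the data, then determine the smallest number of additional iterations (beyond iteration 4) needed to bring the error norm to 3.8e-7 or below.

19

Rate ρ ≈ e_4/e_3 = 5.211e-02/9.779e-02 = 0.5329.
After j more steps, e_{4+j} ≈ 5.211e-02·ρ^j; need ρ^j ≤ 3.8e-7/5.211e-02 = 7.29227e-06.
j ≥ ln(7.29227e-06)/ln(0.5329) = -11.8287/-0.62942 = 18.793.
So 19 more iterations are needed.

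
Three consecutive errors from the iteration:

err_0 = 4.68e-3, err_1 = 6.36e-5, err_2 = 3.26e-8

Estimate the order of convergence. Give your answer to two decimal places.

1.76

p ≈ ln(err_2/err_1) / ln(err_1/err_0)
  = ln(3.26e-8/6.36e-5) / ln(6.36e-5/4.68e-3)
  = ln(0.000512579) / ln(0.0135897)
  = -7.57606 / -4.29844 ≈ 1.76251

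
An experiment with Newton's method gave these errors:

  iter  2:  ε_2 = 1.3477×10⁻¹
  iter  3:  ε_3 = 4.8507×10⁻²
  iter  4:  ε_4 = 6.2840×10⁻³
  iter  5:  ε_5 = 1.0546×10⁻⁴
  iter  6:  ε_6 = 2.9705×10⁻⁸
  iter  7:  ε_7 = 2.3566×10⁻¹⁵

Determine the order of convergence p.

Consecutive ratios: ε_7/ε_6 = 2.3566×10⁻¹⁵/2.9705×10⁻⁸ = 7.93334e-08, ε_6/ε_5 = 2.9705×10⁻⁸/1.0546×10⁻⁴ = 0.000281671.
p ≈ ln(7.93334e-08)/ln(0.000281671) = -16.3496/-8.1748 ≈ 2.00.
So the convergence is quadratic (order 2).

2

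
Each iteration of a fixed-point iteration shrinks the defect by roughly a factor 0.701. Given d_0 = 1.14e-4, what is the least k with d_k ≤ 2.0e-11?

44

After k steps, d_k ≈ 1.14e-4·0.701^k.
Need 0.701^k ≤ 2.0e-11/1.14e-4 = 1.75439e-07.
k ≥ ln(1.75439e-07)/ln(0.701) = -15.5560/-0.35525 = 43.789.
Smallest integer k = 44.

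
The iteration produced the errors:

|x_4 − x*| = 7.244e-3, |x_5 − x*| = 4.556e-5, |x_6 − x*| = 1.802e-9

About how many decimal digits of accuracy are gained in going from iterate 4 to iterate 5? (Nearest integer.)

2

Digits gained ≈ log₁₀(|x_4 − x*|/|x_5 − x*|) = log₁₀(7.244e-3/4.556e-5) = log₁₀(158.999) ≈ 2.201.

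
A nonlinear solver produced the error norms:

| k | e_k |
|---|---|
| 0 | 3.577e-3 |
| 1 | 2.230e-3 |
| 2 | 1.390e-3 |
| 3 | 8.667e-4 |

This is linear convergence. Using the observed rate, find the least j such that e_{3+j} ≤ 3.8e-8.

22

Rate ρ ≈ e_3/e_2 = 8.667e-4/1.390e-3 = 0.6235.
After j more steps, e_{3+j} ≈ 8.667e-4·ρ^j; need ρ^j ≤ 3.8e-8/8.667e-4 = 4.38445e-05.
j ≥ ln(4.38445e-05)/ln(0.6235) = -10.0349/-0.47241 = 21.242.
So 22 more iterations are needed.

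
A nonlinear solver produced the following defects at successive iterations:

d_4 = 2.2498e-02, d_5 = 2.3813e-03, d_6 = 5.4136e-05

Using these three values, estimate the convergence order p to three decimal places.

1.685

p ≈ ln(d_6/d_5) / ln(d_5/d_4)
  = ln(5.4136e-05/2.3813e-03) / ln(2.3813e-03/2.2498e-02)
  = ln(0.0227338) / ln(0.105845)
  = -3.783902 / -2.245780 ≈ 1.684894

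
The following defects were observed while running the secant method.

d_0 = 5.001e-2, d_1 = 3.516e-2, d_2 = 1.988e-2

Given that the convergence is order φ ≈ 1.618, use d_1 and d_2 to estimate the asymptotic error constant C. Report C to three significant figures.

C ≈ d_2 / d_1^1.618
  = 1.988e-2 / (3.516e-2)^1.618
  = 1.988e-2 / 0.00444127 ≈ 4.4762

4.48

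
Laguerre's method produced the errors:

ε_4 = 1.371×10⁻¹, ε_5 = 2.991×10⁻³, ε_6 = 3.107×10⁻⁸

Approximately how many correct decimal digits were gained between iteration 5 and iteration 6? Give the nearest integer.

5

Digits gained ≈ log₁₀(ε_5/ε_6) = log₁₀(2.991×10⁻³/3.107×10⁻⁸) = log₁₀(96266.5) ≈ 4.983.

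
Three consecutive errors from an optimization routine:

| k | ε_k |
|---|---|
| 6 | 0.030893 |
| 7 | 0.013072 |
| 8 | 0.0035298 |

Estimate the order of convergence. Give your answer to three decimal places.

1.522

p ≈ ln(ε_8/ε_7) / ln(ε_7/ε_6)
  = ln(0.0035298/0.013072) / ln(0.013072/0.030893)
  = ln(0.270028) / ln(0.423138)
  = -1.309230 / -0.860057 ≈ 1.522260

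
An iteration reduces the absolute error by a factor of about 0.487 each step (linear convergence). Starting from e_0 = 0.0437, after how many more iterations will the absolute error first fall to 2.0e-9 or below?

24

After k steps, e_k ≈ 0.0437·0.487^k.
Need 0.487^k ≤ 2.0e-9/0.0437 = 4.57666e-08.
k ≥ ln(4.57666e-08)/ln(0.487) = -16.8997/-0.71949 = 23.488.
Smallest integer k = 24.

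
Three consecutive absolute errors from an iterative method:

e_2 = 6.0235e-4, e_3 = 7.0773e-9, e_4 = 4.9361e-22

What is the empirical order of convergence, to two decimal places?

p ≈ ln(e_4/e_3) / ln(e_3/e_2)
  = ln(4.9361e-22/7.0773e-9) / ln(7.0773e-9/6.0235e-4)
  = ln(6.97455e-14) / ln(1.17495e-05)
  = -30.29392 / -11.35170 ≈ 2.66867

2.67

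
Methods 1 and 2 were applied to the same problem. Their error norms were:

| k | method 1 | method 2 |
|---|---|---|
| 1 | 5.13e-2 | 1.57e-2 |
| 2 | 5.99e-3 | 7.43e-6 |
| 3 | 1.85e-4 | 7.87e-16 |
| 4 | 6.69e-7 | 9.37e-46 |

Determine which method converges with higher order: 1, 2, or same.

2

Method 1: p ≈ ln(6.69e-7/1.85e-4)/ln(1.85e-4/5.99e-3) ≈ 1.62.
Method 2: p ≈ ln(9.37e-46/7.87e-16)/ln(7.87e-16/7.43e-6) ≈ 3.00.
Method 2 has the higher order (≈3.0 vs ≈1.6).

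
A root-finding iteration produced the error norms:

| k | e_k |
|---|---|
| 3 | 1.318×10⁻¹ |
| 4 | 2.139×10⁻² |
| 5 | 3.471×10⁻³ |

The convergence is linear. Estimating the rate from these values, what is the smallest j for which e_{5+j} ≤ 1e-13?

14

Rate ρ ≈ e_5/e_4 = 3.471×10⁻³/2.139×10⁻² = 0.1623.
After j more steps, e_{5+j} ≈ 3.471×10⁻³·ρ^j; need ρ^j ≤ 1e-13/3.471×10⁻³ = 2.88101e-11.
j ≥ ln(2.88101e-11)/ln(0.1623) = -24.2703/-1.81831 = 13.348.
So 14 more iterations are needed.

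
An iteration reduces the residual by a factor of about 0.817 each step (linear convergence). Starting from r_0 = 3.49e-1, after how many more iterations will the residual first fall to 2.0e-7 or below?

After k steps, r_k ≈ 3.49e-1·0.817^k.
Need 0.817^k ≤ 2.0e-7/3.49e-1 = 5.73066e-07.
k ≥ ln(5.73066e-07)/ln(0.817) = -14.3723/-0.20212 = 71.108.
Smallest integer k = 72.

72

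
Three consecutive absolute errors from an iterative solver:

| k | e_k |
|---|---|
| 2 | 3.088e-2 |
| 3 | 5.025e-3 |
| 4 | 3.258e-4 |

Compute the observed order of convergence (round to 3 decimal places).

p ≈ ln(e_4/e_3) / ln(e_3/e_2)
  = ln(3.258e-4/5.025e-3) / ln(5.025e-3/3.088e-2)
  = ln(0.0648358) / ln(0.162727)
  = -2.735897 / -1.815681 ≈ 1.506816

1.507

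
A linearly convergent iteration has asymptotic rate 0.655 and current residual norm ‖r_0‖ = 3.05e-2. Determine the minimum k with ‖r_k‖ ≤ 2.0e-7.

29

After k steps, ‖r_k‖ ≈ 3.05e-2·0.655^k.
Need 0.655^k ≤ 2.0e-7/3.05e-2 = 6.55738e-06.
k ≥ ln(6.55738e-06)/ln(0.655) = -11.9349/-0.42312 = 28.207.
Smallest integer k = 29.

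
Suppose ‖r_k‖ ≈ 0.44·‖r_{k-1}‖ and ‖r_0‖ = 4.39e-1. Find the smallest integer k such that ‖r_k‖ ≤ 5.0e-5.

12

After k steps, ‖r_k‖ ≈ 4.39e-1·0.44^k.
Need 0.44^k ≤ 5.0e-5/4.39e-1 = 0.000113895.
k ≥ ln(0.000113895)/ln(0.44) = -9.0802/-0.82098 = 11.060.
Smallest integer k = 12.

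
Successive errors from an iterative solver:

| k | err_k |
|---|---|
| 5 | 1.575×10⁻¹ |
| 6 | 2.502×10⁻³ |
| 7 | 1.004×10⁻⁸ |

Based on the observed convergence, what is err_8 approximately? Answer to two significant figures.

6.5e-25

First estimate the order: p ≈ ln(err_7/err_6) / ln(err_6/err_5) = ln(1.004×10⁻⁸/2.502×10⁻³)/ln(2.502×10⁻³/1.575×10⁻¹) = ln(4.01279e-06)/ln(0.0158857) ≈ 2.9998.
Then err_8 ≈ err_7·(err_7/err_6)^p = 1.004×10⁻⁸·(4.01279e-06)^2.9998 = 1.004×10⁻⁸·6.47767e-17 ≈ 6.504e-25.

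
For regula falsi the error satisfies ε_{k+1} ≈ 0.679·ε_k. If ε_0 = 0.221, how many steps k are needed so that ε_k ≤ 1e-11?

62

After k steps, ε_k ≈ 0.221·0.679^k.
Need 0.679^k ≤ 1e-11/0.221 = 4.52489e-11.
k ≥ ln(4.52489e-11)/ln(0.679) = -23.8188/-0.38713 = 61.527.
Smallest integer k = 62.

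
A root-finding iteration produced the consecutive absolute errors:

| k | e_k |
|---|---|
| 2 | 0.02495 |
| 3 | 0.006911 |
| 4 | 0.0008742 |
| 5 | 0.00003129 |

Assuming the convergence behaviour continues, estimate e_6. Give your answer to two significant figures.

1.5e-7

First estimate the order: p ≈ ln(e_5/e_4) / ln(e_4/e_3) = ln(0.00003129/0.0008742)/ln(0.0008742/0.006911) = ln(0.0357927)/ln(0.126494) ≈ 1.6106.
Then e_6 ≈ e_5·(e_5/e_4)^p = 0.00003129·(0.0357927)^1.6106 = 0.00003129·0.00468534 ≈ 1.466e-07.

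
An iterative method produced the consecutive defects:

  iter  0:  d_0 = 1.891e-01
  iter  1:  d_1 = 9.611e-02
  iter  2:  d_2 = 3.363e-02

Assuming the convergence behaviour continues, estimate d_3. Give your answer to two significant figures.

6.6e-3

First estimate the order: p ≈ ln(d_2/d_1) / ln(d_1/d_0) = ln(3.363e-02/9.611e-02)/ln(9.611e-02/1.891e-01) = ln(0.349912)/ln(0.50825) ≈ 1.5516.
Then d_3 ≈ d_2·(d_2/d_1)^p = 3.363e-02·(0.349912)^1.5516 = 3.363e-02·0.196068 ≈ 0.006594.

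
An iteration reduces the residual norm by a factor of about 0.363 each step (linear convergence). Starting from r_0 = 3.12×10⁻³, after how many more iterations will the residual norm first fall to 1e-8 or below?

After k steps, r_k ≈ 3.12×10⁻³·0.363^k.
Need 0.363^k ≤ 1e-8/3.12×10⁻³ = 3.20513e-06.
k ≥ ln(3.20513e-06)/ln(0.363) = -12.6508/-1.01335 = 12.484.
Smallest integer k = 13.

13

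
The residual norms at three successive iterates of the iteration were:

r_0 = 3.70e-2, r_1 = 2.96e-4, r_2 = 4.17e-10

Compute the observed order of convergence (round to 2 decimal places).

p ≈ ln(r_2/r_1) / ln(r_1/r_0)
  = ln(4.17e-10/2.96e-4) / ln(2.96e-4/3.70e-2)
  = ln(1.40878e-06) / ln(0.008)
  = -13.47279 / -4.82831 ≈ 2.79037

2.79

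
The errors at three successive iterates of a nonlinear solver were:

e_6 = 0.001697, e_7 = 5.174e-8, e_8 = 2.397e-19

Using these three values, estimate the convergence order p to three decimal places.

2.510

p ≈ ln(e_8/e_7) / ln(e_7/e_6)
  = ln(2.397e-19/5.174e-8) / ln(5.174e-8/0.001697)
  = ln(4.63278e-12) / ln(3.04891e-05)
  = -26.097864 / -10.398141 ≈ 2.509859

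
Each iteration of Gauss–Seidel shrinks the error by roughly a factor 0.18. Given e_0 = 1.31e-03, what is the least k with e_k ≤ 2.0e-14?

After k steps, e_k ≈ 1.31e-03·0.18^k.
Need 0.18^k ≤ 2.0e-14/1.31e-03 = 1.52672e-11.
k ≥ ln(1.52672e-11)/ln(0.18) = -24.9053/-1.71480 = 14.524.
Smallest integer k = 15.

15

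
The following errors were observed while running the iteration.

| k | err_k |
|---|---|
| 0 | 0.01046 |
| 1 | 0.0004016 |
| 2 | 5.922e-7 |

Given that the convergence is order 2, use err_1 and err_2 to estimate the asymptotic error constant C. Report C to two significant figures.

3.7

C ≈ err_2 / err_1^2
  = 5.922e-7 / (0.0004016)^2
  = 5.922e-7 / 1.61283e-07 ≈ 3.6718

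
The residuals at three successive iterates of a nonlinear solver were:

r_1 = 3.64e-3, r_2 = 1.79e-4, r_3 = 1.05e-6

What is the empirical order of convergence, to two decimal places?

1.71

p ≈ ln(r_3/r_2) / ln(r_2/r_1)
  = ln(1.05e-6/1.79e-4) / ln(1.79e-4/3.64e-3)
  = ln(0.00586592) / ln(0.0491758)
  = -5.13860 / -3.01235 ≈ 1.70584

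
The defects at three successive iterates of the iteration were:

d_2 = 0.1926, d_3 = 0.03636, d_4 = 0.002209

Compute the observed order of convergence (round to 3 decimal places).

1.680

p ≈ ln(d_4/d_3) / ln(d_3/d_2)
  = ln(0.002209/0.03636) / ln(0.03636/0.1926)
  = ln(0.0607536) / ln(0.188785)
  = -2.800929 / -1.667146 ≈ 1.680074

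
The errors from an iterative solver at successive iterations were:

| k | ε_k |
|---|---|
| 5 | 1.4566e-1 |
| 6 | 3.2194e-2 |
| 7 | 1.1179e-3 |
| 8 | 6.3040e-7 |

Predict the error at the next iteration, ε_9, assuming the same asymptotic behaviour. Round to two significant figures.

3.7e-14

First estimate the order: p ≈ ln(ε_8/ε_7) / ln(ε_7/ε_6) = ln(6.3040e-7/1.1179e-3)/ln(1.1179e-3/3.2194e-2) = ln(0.000563914)/ln(0.0347239) ≈ 2.2262.
Then ε_9 ≈ ε_8·(ε_8/ε_7)^p = 6.3040e-7·(0.000563914)^2.2262 = 6.3040e-7·5.85531e-08 ≈ 3.691e-14.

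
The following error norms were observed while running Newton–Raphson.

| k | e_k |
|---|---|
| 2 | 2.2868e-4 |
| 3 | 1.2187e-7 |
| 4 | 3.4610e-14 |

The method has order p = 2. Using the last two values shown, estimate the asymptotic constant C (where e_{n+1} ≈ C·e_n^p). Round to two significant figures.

2.3

C ≈ e_4 / e_3^2
  = 3.4610e-14 / (1.2187e-7)^2
  = 3.4610e-14 / 1.48523e-14 ≈ 2.3303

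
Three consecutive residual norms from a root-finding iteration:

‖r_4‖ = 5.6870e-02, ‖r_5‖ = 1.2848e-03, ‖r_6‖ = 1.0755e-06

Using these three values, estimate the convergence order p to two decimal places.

p ≈ ln(‖r_6‖/‖r_5‖) / ln(‖r_5‖/‖r_4‖)
  = ln(1.0755e-06/1.2848e-03) / ln(1.2848e-03/5.6870e-02)
  = ln(0.000837095) / ln(0.0225919)
  = -7.08557 / -3.79016 ≈ 1.86946

1.87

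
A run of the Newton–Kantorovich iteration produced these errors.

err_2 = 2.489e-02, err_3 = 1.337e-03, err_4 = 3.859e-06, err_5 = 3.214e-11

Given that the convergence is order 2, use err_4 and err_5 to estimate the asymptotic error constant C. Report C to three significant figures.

C ≈ err_5 / err_4^2
  = 3.214e-11 / (3.859e-06)^2
  = 3.214e-11 / 1.48919e-11 ≈ 2.1582

2.16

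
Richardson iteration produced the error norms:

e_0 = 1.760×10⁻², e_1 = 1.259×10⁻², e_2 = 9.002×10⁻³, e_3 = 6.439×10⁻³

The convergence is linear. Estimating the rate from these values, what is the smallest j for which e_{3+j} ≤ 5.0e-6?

22

Rate ρ ≈ e_3/e_2 = 6.439×10⁻³/9.002×10⁻³ = 0.7153.
After j more steps, e_{3+j} ≈ 6.439×10⁻³·ρ^j; need ρ^j ≤ 5.0e-6/6.439×10⁻³ = 0.000776518.
j ≥ ln(0.000776518)/ln(0.7153) = -7.1607/-0.33505 = 21.372.
So 22 more iterations are needed.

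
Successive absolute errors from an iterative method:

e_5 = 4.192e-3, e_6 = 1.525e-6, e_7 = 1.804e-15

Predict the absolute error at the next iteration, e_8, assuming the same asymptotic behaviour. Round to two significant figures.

1.2e-38

First estimate the order: p ≈ ln(e_7/e_6) / ln(e_6/e_5) = ln(1.804e-15/1.525e-6)/ln(1.525e-6/4.192e-3) = ln(1.18295e-09)/ln(0.000363788) ≈ 2.5957.
Then e_8 ≈ e_7·(e_7/e_6)^p = 1.804e-15·(1.18295e-09)^2.5957 = 1.804e-15·6.7313e-24 ≈ 1.214e-38.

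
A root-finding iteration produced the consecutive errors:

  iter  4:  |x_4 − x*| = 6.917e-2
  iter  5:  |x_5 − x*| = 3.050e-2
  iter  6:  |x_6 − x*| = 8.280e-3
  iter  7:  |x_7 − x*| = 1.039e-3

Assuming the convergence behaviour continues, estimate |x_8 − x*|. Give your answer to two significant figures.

3.8e-5

First estimate the order: p ≈ ln(|x_7 − x*|/|x_6 − x*|) / ln(|x_6 − x*|/|x_5 − x*|) = ln(1.039e-3/8.280e-3)/ln(8.280e-3/3.050e-2) = ln(0.125483)/ln(0.271475) ≈ 1.5918.
Then |x_8 − x*| ≈ |x_7 − x*|·(|x_7 − x*|/|x_6 − x*|)^p = 1.039e-3·(0.125483)^1.5918 = 1.039e-3·0.036739 ≈ 3.817e-05.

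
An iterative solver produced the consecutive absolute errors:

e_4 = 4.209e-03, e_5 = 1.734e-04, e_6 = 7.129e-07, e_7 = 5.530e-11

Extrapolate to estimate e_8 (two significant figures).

4.6e-18

First estimate the order: p ≈ ln(e_7/e_6) / ln(e_6/e_5) = ln(5.530e-11/7.129e-07)/ln(7.129e-07/1.734e-04) = ln(7.75705e-05)/ln(0.0041113) ≈ 1.7227.
Then e_8 ≈ e_7·(e_7/e_6)^p = 5.530e-11·(7.75705e-05)^1.7227 = 5.530e-11·8.30195e-08 ≈ 4.591e-18.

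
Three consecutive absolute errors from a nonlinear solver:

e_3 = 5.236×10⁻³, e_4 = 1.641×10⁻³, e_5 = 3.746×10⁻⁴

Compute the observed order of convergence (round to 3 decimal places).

1.273

p ≈ ln(e_5/e_4) / ln(e_4/e_3)
  = ln(3.746×10⁻⁴/1.641×10⁻³) / ln(1.641×10⁻³/5.236×10⁻³)
  = ln(0.228275) / ln(0.313407)
  = -1.477204 / -1.160253 ≈ 1.273174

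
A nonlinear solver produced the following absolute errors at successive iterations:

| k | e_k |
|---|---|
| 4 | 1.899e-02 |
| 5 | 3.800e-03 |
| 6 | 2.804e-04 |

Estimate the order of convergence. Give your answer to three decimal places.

1.620

p ≈ ln(e_6/e_5) / ln(e_5/e_4)
  = ln(2.804e-04/3.800e-03) / ln(3.800e-03/1.899e-02)
  = ln(0.0737895) / ln(0.200105)
  = -2.606539 / -1.608913 ≈ 1.620062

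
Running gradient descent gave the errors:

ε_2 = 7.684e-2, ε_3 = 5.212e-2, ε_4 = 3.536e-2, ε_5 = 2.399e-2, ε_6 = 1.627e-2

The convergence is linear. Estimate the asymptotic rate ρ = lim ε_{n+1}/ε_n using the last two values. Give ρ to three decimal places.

0.678

ρ ≈ ε_6/ε_5 = 1.627e-2/2.399e-2 = 0.67820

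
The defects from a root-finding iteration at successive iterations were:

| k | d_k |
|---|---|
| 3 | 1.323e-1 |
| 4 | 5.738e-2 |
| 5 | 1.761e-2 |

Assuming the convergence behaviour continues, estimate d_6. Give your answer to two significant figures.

First estimate the order: p ≈ ln(d_5/d_4) / ln(d_4/d_3) = ln(1.761e-2/5.738e-2)/ln(5.738e-2/1.323e-1) = ln(0.306901)/ln(0.433711) ≈ 1.4140.
Then d_6 ≈ d_5·(d_5/d_4)^p = 1.761e-2·(0.306901)^1.4140 = 1.761e-2·0.188198 ≈ 0.003314.

3.3e-3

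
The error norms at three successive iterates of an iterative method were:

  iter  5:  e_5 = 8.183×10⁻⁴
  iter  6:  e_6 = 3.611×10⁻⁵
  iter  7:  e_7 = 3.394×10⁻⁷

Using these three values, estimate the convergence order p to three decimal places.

1.496

p ≈ ln(e_7/e_6) / ln(e_6/e_5)
  = ln(3.394×10⁻⁷/3.611×10⁻⁵) / ln(3.611×10⁻⁵/8.183×10⁻⁴)
  = ln(0.00939906) / ln(0.0441281)
  = -4.667146 / -3.120659 ≈ 1.495564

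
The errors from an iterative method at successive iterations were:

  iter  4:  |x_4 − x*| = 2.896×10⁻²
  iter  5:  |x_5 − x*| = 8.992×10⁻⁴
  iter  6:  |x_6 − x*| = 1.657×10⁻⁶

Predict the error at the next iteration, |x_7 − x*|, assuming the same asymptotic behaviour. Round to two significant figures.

1.8e-11

First estimate the order: p ≈ ln(|x_6 − x*|/|x_5 − x*|) / ln(|x_5 − x*|/|x_4 − x*|) = ln(1.657×10⁻⁶/8.992×10⁻⁴)/ln(8.992×10⁻⁴/2.896×10⁻²) = ln(0.00184275)/ln(0.0310497) ≈ 1.8134.
Then |x_7 − x*| ≈ |x_6 − x*|·(|x_6 − x*|/|x_5 − x*|)^p = 1.657×10⁻⁶·(0.00184275)^1.8134 = 1.657×10⁻⁶·1.0995e-05 ≈ 1.822e-11.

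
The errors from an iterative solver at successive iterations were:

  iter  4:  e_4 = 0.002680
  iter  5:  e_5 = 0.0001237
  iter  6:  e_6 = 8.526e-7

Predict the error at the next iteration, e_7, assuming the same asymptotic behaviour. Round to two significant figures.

First estimate the order: p ≈ ln(e_6/e_5) / ln(e_5/e_4) = ln(8.526e-7/0.0001237)/ln(0.0001237/0.002680) = ln(0.00689248)/ln(0.0461567) ≈ 1.6183.
Then e_7 ≈ e_6·(e_6/e_5)^p = 8.526e-7·(0.00689248)^1.6183 = 8.526e-7·0.000317573 ≈ 2.708e-10.

2.7e-10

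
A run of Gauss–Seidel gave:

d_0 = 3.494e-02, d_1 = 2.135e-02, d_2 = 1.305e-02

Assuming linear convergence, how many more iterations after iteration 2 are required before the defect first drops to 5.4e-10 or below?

35

Rate ρ ≈ d_2/d_1 = 1.305e-02/2.135e-02 = 0.6112.
After j more steps, d_{2+j} ≈ 1.305e-02·ρ^j; need ρ^j ≤ 5.4e-10/1.305e-02 = 4.13793e-08.
j ≥ ln(4.13793e-08)/ln(0.6112) = -17.0005/-0.49233 = 34.531.
So 35 more iterations are needed.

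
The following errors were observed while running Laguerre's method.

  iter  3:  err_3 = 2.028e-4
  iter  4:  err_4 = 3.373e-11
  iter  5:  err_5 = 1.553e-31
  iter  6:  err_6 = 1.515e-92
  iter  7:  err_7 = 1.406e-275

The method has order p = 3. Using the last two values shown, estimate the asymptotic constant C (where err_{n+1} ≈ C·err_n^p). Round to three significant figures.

4.04

C ≈ err_7 / err_6^3
  = 1.406e-275 / (1.515e-92)^3
  = 1.406e-275 / 3.47727e-276 ≈ 4.0434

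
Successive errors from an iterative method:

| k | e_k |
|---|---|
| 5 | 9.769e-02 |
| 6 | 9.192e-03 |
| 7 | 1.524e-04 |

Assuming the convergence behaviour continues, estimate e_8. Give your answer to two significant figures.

1.2e-7

First estimate the order: p ≈ ln(e_7/e_6) / ln(e_6/e_5) = ln(1.524e-04/9.192e-03)/ln(9.192e-03/9.769e-02) = ln(0.0165796)/ln(0.0940936) ≈ 1.7346.
Then e_8 ≈ e_7·(e_7/e_6)^p = 1.524e-04·(0.0165796)^1.7346 = 1.524e-04·0.000815968 ≈ 1.244e-07.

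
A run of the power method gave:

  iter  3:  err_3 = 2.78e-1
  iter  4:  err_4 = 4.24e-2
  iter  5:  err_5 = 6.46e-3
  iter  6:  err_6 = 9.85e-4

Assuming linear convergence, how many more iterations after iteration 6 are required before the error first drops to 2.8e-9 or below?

7

Rate ρ ≈ err_6/err_5 = 9.85e-4/6.46e-3 = 0.1525.
After j more steps, err_{6+j} ≈ 9.85e-4·ρ^j; need ρ^j ≤ 2.8e-9/9.85e-4 = 2.84264e-06.
j ≥ ln(2.84264e-06)/ln(0.1525) = -12.7708/-1.88059 = 6.791.
So 7 more iterations are needed.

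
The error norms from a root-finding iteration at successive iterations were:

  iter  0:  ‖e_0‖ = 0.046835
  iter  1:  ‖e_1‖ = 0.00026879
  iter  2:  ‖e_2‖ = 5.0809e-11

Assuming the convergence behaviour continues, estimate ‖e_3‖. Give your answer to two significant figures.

3.4e-31

First estimate the order: p ≈ ln(‖e_2‖/‖e_1‖) / ln(‖e_1‖/‖e_0‖) = ln(5.0809e-11/0.00026879)/ln(0.00026879/0.046835) = ln(1.89029e-07)/ln(0.00573908) ≈ 3.0000.
Then ‖e_3‖ ≈ ‖e_2‖·(‖e_2‖/‖e_1‖)^p = 5.0809e-11·(1.89029e-07)^3.0000 = 5.0809e-11·6.75438e-21 ≈ 3.432e-31.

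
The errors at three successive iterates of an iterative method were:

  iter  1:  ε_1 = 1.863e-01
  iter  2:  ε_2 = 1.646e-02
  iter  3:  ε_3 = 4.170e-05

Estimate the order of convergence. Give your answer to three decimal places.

2.464

p ≈ ln(ε_3/ε_2) / ln(ε_2/ε_1)
  = ln(4.170e-05/1.646e-02) / ln(1.646e-02/1.863e-01)
  = ln(0.00253341) / ln(0.0883521)
  = -5.978189 / -2.426425 ≈ 2.463785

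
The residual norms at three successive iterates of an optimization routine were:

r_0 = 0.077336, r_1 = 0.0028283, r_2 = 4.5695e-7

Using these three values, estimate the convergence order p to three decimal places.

p ≈ ln(r_2/r_1) / ln(r_1/r_0)
  = ln(4.5695e-7/0.0028283) / ln(0.0028283/0.077336)
  = ln(0.000161563) / ln(0.0365716)
  = -8.730615 / -3.308483 ≈ 2.638857

2.639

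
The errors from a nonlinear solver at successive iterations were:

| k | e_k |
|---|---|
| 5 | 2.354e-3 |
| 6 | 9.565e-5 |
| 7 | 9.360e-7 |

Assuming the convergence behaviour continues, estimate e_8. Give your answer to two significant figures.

First estimate the order: p ≈ ln(e_7/e_6) / ln(e_6/e_5) = ln(9.360e-7/9.565e-5)/ln(9.565e-5/2.354e-3) = ln(0.00978568)/ln(0.040633) ≈ 1.4445.
Then e_8 ≈ e_7·(e_7/e_6)^p = 9.360e-7·(0.00978568)^1.4445 = 9.360e-7·0.00125144 ≈ 1.171e-09.

1.2e-9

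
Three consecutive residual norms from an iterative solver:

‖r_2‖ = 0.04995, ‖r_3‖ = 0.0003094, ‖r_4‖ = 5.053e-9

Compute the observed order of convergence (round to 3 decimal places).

2.168

p ≈ ln(‖r_4‖/‖r_3‖) / ln(‖r_3‖/‖r_2‖)
  = ln(5.053e-9/0.0003094) / ln(0.0003094/0.04995)
  = ln(1.63316e-05) / ln(0.00619419)
  = -11.022409 / -5.084144 ≈ 2.167997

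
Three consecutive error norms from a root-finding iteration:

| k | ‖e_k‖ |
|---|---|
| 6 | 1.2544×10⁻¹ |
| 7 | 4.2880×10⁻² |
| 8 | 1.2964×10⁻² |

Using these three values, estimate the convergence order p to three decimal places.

p ≈ ln(‖e_8‖/‖e_7‖) / ln(‖e_7‖/‖e_6‖)
  = ln(1.2964×10⁻²/4.2880×10⁻²) / ln(4.2880×10⁻²/1.2544×10⁻¹)
  = ln(0.302332) / ln(0.341837)
  = -1.196230 / -1.073421 ≈ 1.114409

1.114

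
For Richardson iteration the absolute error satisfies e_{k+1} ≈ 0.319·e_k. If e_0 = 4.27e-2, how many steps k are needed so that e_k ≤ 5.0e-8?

12

After k steps, e_k ≈ 4.27e-2·0.319^k.
Need 0.319^k ≤ 5.0e-8/4.27e-2 = 1.17096e-06.
k ≥ ln(1.17096e-06)/ln(0.319) = -13.6577/-1.14256 = 11.954.
Smallest integer k = 12.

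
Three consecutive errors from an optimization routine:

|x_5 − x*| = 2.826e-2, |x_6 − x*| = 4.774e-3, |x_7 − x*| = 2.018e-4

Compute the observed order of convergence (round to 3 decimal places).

1.779

p ≈ ln(|x_7 − x*|/|x_6 − x*|) / ln(|x_6 − x*|/|x_5 − x*|)
  = ln(2.018e-4/4.774e-3) / ln(4.774e-3/2.826e-2)
  = ln(0.0422706) / ln(0.168931)
  = -3.163663 / -1.778265 ≈ 1.779073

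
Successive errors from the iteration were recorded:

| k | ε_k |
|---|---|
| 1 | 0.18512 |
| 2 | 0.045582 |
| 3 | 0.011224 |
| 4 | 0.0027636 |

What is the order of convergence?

1

Consecutive ratios: ε_4/ε_3 = 0.0027636/0.011224 = 0.246222, ε_3/ε_2 = 0.011224/0.045582 = 0.246238.
p ≈ ln(0.246222)/ln(0.246238) = -1.4015/-1.4015 ≈ 1.00.
So the convergence is linear (order 1).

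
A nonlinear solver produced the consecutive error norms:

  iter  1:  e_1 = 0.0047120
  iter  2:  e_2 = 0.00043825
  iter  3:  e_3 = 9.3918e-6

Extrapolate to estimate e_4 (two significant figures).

First estimate the order: p ≈ ln(e_3/e_2) / ln(e_2/e_1) = ln(9.3918e-6/0.00043825)/ln(0.00043825/0.0047120) = ln(0.0214302)/ln(0.0930072) ≈ 1.6180.
Then e_4 ≈ e_3·(e_3/e_2)^p = 9.3918e-6·(0.0214302)^1.6180 = 9.3918e-6·0.00199343 ≈ 1.872e-08.

1.9e-8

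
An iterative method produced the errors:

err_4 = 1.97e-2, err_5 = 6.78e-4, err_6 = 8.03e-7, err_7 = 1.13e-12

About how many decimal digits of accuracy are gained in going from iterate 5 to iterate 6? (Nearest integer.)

Digits gained ≈ log₁₀(err_5/err_6) = log₁₀(6.78e-4/8.03e-7) = log₁₀(844.334) ≈ 2.927.

3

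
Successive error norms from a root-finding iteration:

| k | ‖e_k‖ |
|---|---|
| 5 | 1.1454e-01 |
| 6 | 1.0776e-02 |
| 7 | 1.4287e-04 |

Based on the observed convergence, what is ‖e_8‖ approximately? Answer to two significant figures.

5.3e-8

First estimate the order: p ≈ ln(‖e_7‖/‖e_6‖) / ln(‖e_6‖/‖e_5‖) = ln(1.4287e-04/1.0776e-02)/ln(1.0776e-02/1.1454e-01) = ln(0.0132582)/ln(0.0940807) ≈ 1.8290.
Then ‖e_8‖ ≈ ‖e_7‖·(‖e_7‖/‖e_6‖)^p = 1.4287e-04·(0.0132582)^1.8290 = 1.4287e-04·0.00036815 ≈ 5.26e-08.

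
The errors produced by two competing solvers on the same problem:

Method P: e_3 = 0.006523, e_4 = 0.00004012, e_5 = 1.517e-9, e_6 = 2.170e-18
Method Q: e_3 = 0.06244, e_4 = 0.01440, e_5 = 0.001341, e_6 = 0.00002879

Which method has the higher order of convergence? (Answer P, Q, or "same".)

P

Method P: p ≈ ln(2.170e-18/1.517e-9)/ln(1.517e-9/0.00004012) ≈ 2.00.
Method Q: p ≈ ln(0.00002879/0.001341)/ln(0.001341/0.01440) ≈ 1.62.
Method P has the higher order (≈2.0 vs ≈1.6).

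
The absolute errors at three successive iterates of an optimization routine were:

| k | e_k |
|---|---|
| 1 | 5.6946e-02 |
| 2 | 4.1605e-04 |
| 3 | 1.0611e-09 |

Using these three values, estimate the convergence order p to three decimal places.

p ≈ ln(e_3/e_2) / ln(e_2/e_1)
  = ln(1.0611e-09/4.1605e-04) / ln(4.1605e-04/5.6946e-02)
  = ln(2.55041e-06) / ln(0.00730604)
  = -12.879256 / -4.919054 ≈ 2.618238

2.618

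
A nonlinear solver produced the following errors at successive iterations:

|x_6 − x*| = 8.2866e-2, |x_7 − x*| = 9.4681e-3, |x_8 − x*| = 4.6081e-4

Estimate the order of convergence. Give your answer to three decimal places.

1.393

p ≈ ln(|x_8 − x*|/|x_7 − x*|) / ln(|x_7 − x*|/|x_6 − x*|)
  = ln(4.6081e-4/9.4681e-3) / ln(9.4681e-3/8.2866e-2)
  = ln(0.0486697) / ln(0.114258)
  = -3.022699 / -2.169296 ≈ 1.393401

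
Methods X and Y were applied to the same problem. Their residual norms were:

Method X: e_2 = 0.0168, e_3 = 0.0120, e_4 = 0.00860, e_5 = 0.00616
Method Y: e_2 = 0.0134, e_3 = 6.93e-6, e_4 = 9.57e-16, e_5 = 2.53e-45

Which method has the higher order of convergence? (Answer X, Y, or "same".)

Method X: p ≈ ln(0.00616/0.00860)/ln(0.00860/0.0120) ≈ 1.00.
Method Y: p ≈ ln(2.53e-45/9.57e-16)/ln(9.57e-16/6.93e-6) ≈ 3.00.
Method Y has the higher order (≈3.0 vs ≈1.0).

Y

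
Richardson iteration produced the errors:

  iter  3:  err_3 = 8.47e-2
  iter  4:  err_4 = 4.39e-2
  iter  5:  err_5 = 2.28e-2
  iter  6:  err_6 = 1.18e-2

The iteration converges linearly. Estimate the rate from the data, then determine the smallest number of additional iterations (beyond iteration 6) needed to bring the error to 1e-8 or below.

Rate ρ ≈ err_6/err_5 = 1.18e-2/2.28e-2 = 0.5175.
After j more steps, err_{6+j} ≈ 1.18e-2·ρ^j; need ρ^j ≤ 1e-8/1.18e-2 = 8.47458e-07.
j ≥ ln(8.47458e-07)/ln(0.5175) = -13.9810/-0.65875 = 21.224.
So 22 more iterations are needed.

22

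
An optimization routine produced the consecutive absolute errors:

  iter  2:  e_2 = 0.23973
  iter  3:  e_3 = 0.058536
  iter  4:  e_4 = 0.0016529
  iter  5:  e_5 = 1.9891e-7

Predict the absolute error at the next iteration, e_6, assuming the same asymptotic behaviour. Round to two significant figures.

First estimate the order: p ≈ ln(e_5/e_4) / ln(e_4/e_3) = ln(1.9891e-7/0.0016529)/ln(0.0016529/0.058536) = ln(0.00012034)/ln(0.0282373) ≈ 2.5301.
Then e_6 ≈ e_5·(e_5/e_4)^p = 1.9891e-7·(0.00012034)^2.5301 = 1.9891e-7·1.21072e-10 ≈ 2.408e-17.

2.4e-17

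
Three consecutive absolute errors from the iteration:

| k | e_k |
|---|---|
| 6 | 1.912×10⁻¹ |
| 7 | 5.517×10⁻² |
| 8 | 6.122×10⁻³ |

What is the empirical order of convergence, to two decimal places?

1.77

p ≈ ln(e_8/e_7) / ln(e_7/e_6)
  = ln(6.122×10⁻³/5.517×10⁻²) / ln(5.517×10⁻²/1.912×10⁻¹)
  = ln(0.110966) / ln(0.288546)
  = -2.19853 / -1.24290 ≈ 1.76887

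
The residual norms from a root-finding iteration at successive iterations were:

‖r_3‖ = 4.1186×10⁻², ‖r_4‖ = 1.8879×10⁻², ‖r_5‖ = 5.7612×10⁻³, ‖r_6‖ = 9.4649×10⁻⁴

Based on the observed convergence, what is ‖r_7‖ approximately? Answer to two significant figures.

First estimate the order: p ≈ ln(‖r_6‖/‖r_5‖) / ln(‖r_5‖/‖r_4‖) = ln(9.4649×10⁻⁴/5.7612×10⁻³)/ln(5.7612×10⁻³/1.8879×10⁻²) = ln(0.164287)/ln(0.305164) ≈ 1.5217.
Then ‖r_7‖ ≈ ‖r_6‖·(‖r_6‖/‖r_5‖)^p = 9.4649×10⁻⁴·(0.164287)^1.5217 = 9.4649×10⁻⁴·0.06403 ≈ 6.06e-05.

6.1e-5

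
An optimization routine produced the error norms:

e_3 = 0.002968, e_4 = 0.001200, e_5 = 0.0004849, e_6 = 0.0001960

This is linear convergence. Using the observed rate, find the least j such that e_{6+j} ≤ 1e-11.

19

Rate ρ ≈ e_6/e_5 = 0.0001960/0.0004849 = 0.4042.
After j more steps, e_{6+j} ≈ 0.0001960·ρ^j; need ρ^j ≤ 1e-11/0.0001960 = 5.10204e-08.
j ≥ ln(5.10204e-08)/ln(0.4042) = -16.7910/-0.90585 = 18.536.
So 19 more iterations are needed.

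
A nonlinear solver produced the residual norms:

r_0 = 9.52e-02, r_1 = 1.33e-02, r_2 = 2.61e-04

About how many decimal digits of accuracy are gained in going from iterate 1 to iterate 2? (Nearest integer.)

Digits gained ≈ log₁₀(r_1/r_2) = log₁₀(1.33e-02/2.61e-04) = log₁₀(50.9579) ≈ 1.707.

2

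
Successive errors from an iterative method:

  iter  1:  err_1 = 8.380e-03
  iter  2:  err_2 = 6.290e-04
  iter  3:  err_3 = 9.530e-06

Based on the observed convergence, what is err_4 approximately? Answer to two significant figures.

First estimate the order: p ≈ ln(err_3/err_2) / ln(err_2/err_1) = ln(9.530e-06/6.290e-04)/ln(6.290e-04/8.380e-03) = ln(0.015151)/ln(0.0750597) ≈ 1.6180.
Then err_4 ≈ err_3·(err_3/err_2)^p = 9.530e-06·(0.015151)^1.6180 = 9.530e-06·0.00113751 ≈ 1.084e-08.

1.1e-8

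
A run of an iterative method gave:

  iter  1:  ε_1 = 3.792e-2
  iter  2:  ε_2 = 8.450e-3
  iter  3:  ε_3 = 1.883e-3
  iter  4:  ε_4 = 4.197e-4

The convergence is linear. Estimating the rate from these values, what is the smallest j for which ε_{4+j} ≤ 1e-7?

6

Rate ρ ≈ ε_4/ε_3 = 4.197e-4/1.883e-3 = 0.2229.
After j more steps, ε_{4+j} ≈ 4.197e-4·ρ^j; need ρ^j ≤ 1e-7/4.197e-4 = 0.000238265.
j ≥ ln(0.000238265)/ln(0.2229) = -8.3421/-1.50103 = 5.558.
So 6 more iterations are needed.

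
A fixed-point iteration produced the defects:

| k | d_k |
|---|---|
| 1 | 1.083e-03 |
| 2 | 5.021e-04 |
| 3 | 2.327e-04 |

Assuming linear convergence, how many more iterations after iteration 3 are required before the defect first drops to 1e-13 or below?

Rate ρ ≈ d_3/d_2 = 2.327e-04/5.021e-04 = 0.4635.
After j more steps, d_{3+j} ≈ 2.327e-04·ρ^j; need ρ^j ≤ 1e-13/2.327e-04 = 4.29738e-10.
j ≥ ln(4.29738e-10)/ln(0.4635) = -21.5678/-0.76895 = 28.048.
So 29 more iterations are needed.

29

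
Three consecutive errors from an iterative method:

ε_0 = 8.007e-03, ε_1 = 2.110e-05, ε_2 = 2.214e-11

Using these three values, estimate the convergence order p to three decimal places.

p ≈ ln(ε_2/ε_1) / ln(ε_1/ε_0)
  = ln(2.214e-11/2.110e-05) / ln(2.110e-05/8.007e-03)
  = ln(1.04929e-06) / ln(0.00263519)
  = -13.767397 / -5.938800 ≈ 2.318212

2.318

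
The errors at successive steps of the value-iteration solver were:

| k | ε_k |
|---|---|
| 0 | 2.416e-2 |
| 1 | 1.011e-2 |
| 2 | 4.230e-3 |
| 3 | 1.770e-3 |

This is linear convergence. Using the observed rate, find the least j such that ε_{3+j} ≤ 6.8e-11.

Rate ρ ≈ ε_3/ε_2 = 1.770e-3/4.230e-3 = 0.4184.
After j more steps, ε_{3+j} ≈ 1.770e-3·ρ^j; need ρ^j ≤ 6.8e-11/1.770e-3 = 3.84181e-08.
j ≥ ln(3.84181e-08)/ln(0.4184) = -17.0747/-0.87132 = 19.596.
So 20 more iterations are needed.

20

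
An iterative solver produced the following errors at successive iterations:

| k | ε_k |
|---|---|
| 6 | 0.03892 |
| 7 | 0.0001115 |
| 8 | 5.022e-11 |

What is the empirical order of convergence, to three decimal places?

2.496

p ≈ ln(ε_8/ε_7) / ln(ε_7/ε_6)
  = ln(5.022e-11/0.0001115) / ln(0.0001115/0.03892)
  = ln(4.50404e-07) / ln(0.00286485)
  = -14.613121 / -5.855239 ≈ 2.495734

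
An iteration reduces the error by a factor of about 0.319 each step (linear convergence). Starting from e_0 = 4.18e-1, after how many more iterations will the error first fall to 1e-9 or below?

After k steps, e_k ≈ 4.18e-1·0.319^k.
Need 0.319^k ≤ 1e-9/4.18e-1 = 2.39234e-09.
k ≥ ln(2.39234e-09)/ln(0.319) = -19.8510/-1.14256 = 17.374.
Smallest integer k = 18.

18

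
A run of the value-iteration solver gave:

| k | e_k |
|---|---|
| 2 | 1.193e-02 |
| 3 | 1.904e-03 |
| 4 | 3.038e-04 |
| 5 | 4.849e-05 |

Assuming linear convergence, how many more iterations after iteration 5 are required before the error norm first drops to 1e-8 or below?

5

Rate ρ ≈ e_5/e_4 = 4.849e-05/3.038e-04 = 0.1596.
After j more steps, e_{5+j} ≈ 4.849e-05·ρ^j; need ρ^j ≤ 1e-8/4.849e-05 = 0.000206228.
j ≥ ln(0.000206228)/ln(0.1596) = -8.4865/-1.83508 = 4.625.
So 5 more iterations are needed.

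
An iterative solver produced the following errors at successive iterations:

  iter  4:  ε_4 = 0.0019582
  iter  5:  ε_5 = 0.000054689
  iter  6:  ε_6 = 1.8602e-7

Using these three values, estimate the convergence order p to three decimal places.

1.588

p ≈ ln(ε_6/ε_5) / ln(ε_5/ε_4)
  = ln(1.8602e-7/0.000054689) / ln(0.000054689/0.0019582)
  = ln(0.00340142) / ln(0.0279282)
  = -5.683562 / -3.578118 ≈ 1.588422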